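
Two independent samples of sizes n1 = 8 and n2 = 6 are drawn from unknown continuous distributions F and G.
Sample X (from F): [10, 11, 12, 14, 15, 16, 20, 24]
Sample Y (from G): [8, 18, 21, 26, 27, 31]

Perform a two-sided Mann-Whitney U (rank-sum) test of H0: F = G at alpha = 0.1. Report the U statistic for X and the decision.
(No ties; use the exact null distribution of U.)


Step 1: Combine and sort all 14 observations; assign midranks.
sorted (value, group): (8,Y), (10,X), (11,X), (12,X), (14,X), (15,X), (16,X), (18,Y), (20,X), (21,Y), (24,X), (26,Y), (27,Y), (31,Y)
ranks: 8->1, 10->2, 11->3, 12->4, 14->5, 15->6, 16->7, 18->8, 20->9, 21->10, 24->11, 26->12, 27->13, 31->14
Step 2: Rank sum for X: R1 = 2 + 3 + 4 + 5 + 6 + 7 + 9 + 11 = 47.
Step 3: U_X = R1 - n1(n1+1)/2 = 47 - 8*9/2 = 47 - 36 = 11.
       U_Y = n1*n2 - U_X = 48 - 11 = 37.
Step 4: No ties, so the exact null distribution of U (based on enumerating the C(14,8) = 3003 equally likely rank assignments) gives the two-sided p-value.
Step 5: p-value = 0.107892; compare to alpha = 0.1. fail to reject H0.

U_X = 11, p = 0.107892, fail to reject H0 at alpha = 0.1.


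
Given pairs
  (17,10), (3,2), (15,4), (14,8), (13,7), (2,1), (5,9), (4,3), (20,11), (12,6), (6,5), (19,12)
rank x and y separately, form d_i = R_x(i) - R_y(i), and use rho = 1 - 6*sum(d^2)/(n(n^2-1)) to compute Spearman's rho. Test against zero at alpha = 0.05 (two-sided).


Step 1: Rank x and y separately (midranks; no ties here).
rank(x): 17->10, 3->2, 15->9, 14->8, 13->7, 2->1, 5->4, 4->3, 20->12, 12->6, 6->5, 19->11
rank(y): 10->10, 2->2, 4->4, 8->8, 7->7, 1->1, 9->9, 3->3, 11->11, 6->6, 5->5, 12->12
Step 2: d_i = R_x(i) - R_y(i); compute d_i^2.
  (10-10)^2=0, (2-2)^2=0, (9-4)^2=25, (8-8)^2=0, (7-7)^2=0, (1-1)^2=0, (4-9)^2=25, (3-3)^2=0, (12-11)^2=1, (6-6)^2=0, (5-5)^2=0, (11-12)^2=1
sum(d^2) = 52.
Step 3: rho = 1 - 6*52 / (12*(12^2 - 1)) = 1 - 312/1716 = 0.818182.
Step 4: Under H0, t = rho * sqrt((n-2)/(1-rho^2)) = 4.5000 ~ t(10).
Step 5: Two-sided p-value from the t-distribution with 10 df = 0.001143.
Step 6: alpha = 0.05. reject H0.

rho = 0.8182, p = 0.001143, reject H0 at alpha = 0.05.


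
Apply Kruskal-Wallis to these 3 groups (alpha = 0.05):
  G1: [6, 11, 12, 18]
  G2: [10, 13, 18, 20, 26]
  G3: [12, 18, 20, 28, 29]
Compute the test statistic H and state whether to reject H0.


Step 1: Combine all N = 14 observations and assign midranks.
sorted (value, group, rank): (6,G1,1), (10,G2,2), (11,G1,3), (12,G1,4.5), (12,G3,4.5), (13,G2,6), (18,G1,8), (18,G2,8), (18,G3,8), (20,G2,10.5), (20,G3,10.5), (26,G2,12), (28,G3,13), (29,G3,14)
Step 2: Sum ranks within each group.
R_1 = 16.5 (n_1 = 4)
R_2 = 38.5 (n_2 = 5)
R_3 = 50 (n_3 = 5)
Step 3: H = 12/(N(N+1)) * sum(R_i^2/n_i) - 3(N+1)
     = 12/(14*15) * (16.5^2/4 + 38.5^2/5 + 50^2/5) - 3*15
     = 0.057143 * 864.513 - 45
     = 4.400714.
Step 4: Ties present; correction factor C = 1 - 36/(14^3 - 14) = 0.986813. Corrected H = 4.400714 / 0.986813 = 4.459521.
Step 5: Under H0, H ~ chi^2(2); p-value = 0.107554.
Step 6: alpha = 0.05. fail to reject H0.

H = 4.4595, df = 2, p = 0.107554, fail to reject H0.


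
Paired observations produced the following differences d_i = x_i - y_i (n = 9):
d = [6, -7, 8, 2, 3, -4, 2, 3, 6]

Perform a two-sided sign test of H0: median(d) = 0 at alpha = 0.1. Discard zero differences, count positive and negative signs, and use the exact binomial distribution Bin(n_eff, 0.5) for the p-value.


Step 1: Discard zero differences. Original n = 9; n_eff = number of nonzero differences = 9.
Nonzero differences (with sign): +6, -7, +8, +2, +3, -4, +2, +3, +6
Step 2: Count signs: positive = 7, negative = 2.
Step 3: Under H0: P(positive) = 0.5, so the number of positives S ~ Bin(9, 0.5).
Step 4: Two-sided exact p-value = sum of Bin(9,0.5) probabilities at or below the observed probability = 0.179688.
Step 5: alpha = 0.1. fail to reject H0.

n_eff = 9, pos = 7, neg = 2, p = 0.179688, fail to reject H0.


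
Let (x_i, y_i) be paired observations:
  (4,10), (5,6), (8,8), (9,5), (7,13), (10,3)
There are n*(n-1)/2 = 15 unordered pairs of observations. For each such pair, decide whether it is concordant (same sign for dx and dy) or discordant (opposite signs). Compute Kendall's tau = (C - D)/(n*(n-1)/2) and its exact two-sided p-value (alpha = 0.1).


Step 1: Enumerate the 15 unordered pairs (i,j) with i<j and classify each by sign(x_j-x_i) * sign(y_j-y_i).
  (1,2):dx=+1,dy=-4->D; (1,3):dx=+4,dy=-2->D; (1,4):dx=+5,dy=-5->D; (1,5):dx=+3,dy=+3->C
  (1,6):dx=+6,dy=-7->D; (2,3):dx=+3,dy=+2->C; (2,4):dx=+4,dy=-1->D; (2,5):dx=+2,dy=+7->C
  (2,6):dx=+5,dy=-3->D; (3,4):dx=+1,dy=-3->D; (3,5):dx=-1,dy=+5->D; (3,6):dx=+2,dy=-5->D
  (4,5):dx=-2,dy=+8->D; (4,6):dx=+1,dy=-2->D; (5,6):dx=+3,dy=-10->D
Step 2: C = 3, D = 12, total pairs = 15.
Step 3: tau = (C - D)/(n(n-1)/2) = (3 - 12)/15 = -0.600000.
Step 4: Exact two-sided p-value (enumerate n! = 720 permutations of y under H0): p = 0.136111.
Step 5: alpha = 0.1. fail to reject H0.

tau_b = -0.6000 (C=3, D=12), p = 0.136111, fail to reject H0.


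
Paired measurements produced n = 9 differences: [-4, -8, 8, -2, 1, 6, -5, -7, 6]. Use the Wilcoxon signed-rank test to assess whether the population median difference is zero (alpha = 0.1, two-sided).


Step 1: Drop any zero differences (none here) and take |d_i|.
|d| = [4, 8, 8, 2, 1, 6, 5, 7, 6]
Step 2: Midrank |d_i| (ties get averaged ranks).
ranks: |4|->3, |8|->8.5, |8|->8.5, |2|->2, |1|->1, |6|->5.5, |5|->4, |7|->7, |6|->5.5
Step 3: Attach original signs; sum ranks with positive sign and with negative sign.
W+ = 8.5 + 1 + 5.5 + 5.5 = 20.5
W- = 3 + 8.5 + 2 + 4 + 7 = 24.5
(Check: W+ + W- = 45 should equal n(n+1)/2 = 45.)
Step 4: Test statistic W = min(W+, W-) = 20.5.
Step 5: Ties in |d|, so use the tie-corrected normal approximation.
        E[W] = n(n+1)/4 = 9*10/4 = 22.5.
        Tie groups: |d|=6 (t=2), |d|=8 (t=2); sum(t^3 - t) = 12.
        Var[W] = n(n+1)(2n+1)/24 - sum(t^3-t)/48 = 1710/24 - 12/48 = 71.
        z = (W - E[W]) / sqrt(Var[W]) = (20.5 - 22.5) / 8.4261 = -0.2374.
        Two-sided p = 2*Phi(z) = 0.812380.
Step 6: alpha = 0.1. fail to reject H0.

W+ = 20.5, W- = 24.5, W = min = 20.5, p = 0.812380, fail to reject H0.


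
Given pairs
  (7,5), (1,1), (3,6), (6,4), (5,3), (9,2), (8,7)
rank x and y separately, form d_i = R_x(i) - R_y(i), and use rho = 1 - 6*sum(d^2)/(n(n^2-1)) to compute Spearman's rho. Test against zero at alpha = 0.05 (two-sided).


Step 1: Rank x and y separately (midranks; no ties here).
rank(x): 7->5, 1->1, 3->2, 6->4, 5->3, 9->7, 8->6
rank(y): 5->5, 1->1, 6->6, 4->4, 3->3, 2->2, 7->7
Step 2: d_i = R_x(i) - R_y(i); compute d_i^2.
  (5-5)^2=0, (1-1)^2=0, (2-6)^2=16, (4-4)^2=0, (3-3)^2=0, (7-2)^2=25, (6-7)^2=1
sum(d^2) = 42.
Step 3: rho = 1 - 6*42 / (7*(7^2 - 1)) = 1 - 252/336 = 0.250000.
Step 4: Under H0, t = rho * sqrt((n-2)/(1-rho^2)) = 0.5774 ~ t(5).
Step 5: Two-sided p-value from the t-distribution with 5 df = 0.588724.
Step 6: alpha = 0.05. fail to reject H0.

rho = 0.2500, p = 0.588724, fail to reject H0 at alpha = 0.05.


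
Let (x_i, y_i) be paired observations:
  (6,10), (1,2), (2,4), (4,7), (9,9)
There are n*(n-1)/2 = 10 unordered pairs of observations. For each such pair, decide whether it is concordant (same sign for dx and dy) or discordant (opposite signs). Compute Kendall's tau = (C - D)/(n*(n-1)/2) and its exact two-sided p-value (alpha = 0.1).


Step 1: Enumerate the 10 unordered pairs (i,j) with i<j and classify each by sign(x_j-x_i) * sign(y_j-y_i).
  (1,2):dx=-5,dy=-8->C; (1,3):dx=-4,dy=-6->C; (1,4):dx=-2,dy=-3->C; (1,5):dx=+3,dy=-1->D
  (2,3):dx=+1,dy=+2->C; (2,4):dx=+3,dy=+5->C; (2,5):dx=+8,dy=+7->C; (3,4):dx=+2,dy=+3->C
  (3,5):dx=+7,dy=+5->C; (4,5):dx=+5,dy=+2->C
Step 2: C = 9, D = 1, total pairs = 10.
Step 3: tau = (C - D)/(n(n-1)/2) = (9 - 1)/10 = 0.800000.
Step 4: Exact two-sided p-value (enumerate n! = 120 permutations of y under H0): p = 0.083333.
Step 5: alpha = 0.1. reject H0.

tau_b = 0.8000 (C=9, D=1), p = 0.083333, reject H0.


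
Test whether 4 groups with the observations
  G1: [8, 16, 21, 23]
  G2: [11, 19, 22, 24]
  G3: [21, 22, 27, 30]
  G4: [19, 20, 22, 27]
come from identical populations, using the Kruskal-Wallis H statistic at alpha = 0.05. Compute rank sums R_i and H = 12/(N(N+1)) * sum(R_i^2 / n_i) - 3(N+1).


Step 1: Combine all N = 16 observations and assign midranks.
sorted (value, group, rank): (8,G1,1), (11,G2,2), (16,G1,3), (19,G2,4.5), (19,G4,4.5), (20,G4,6), (21,G1,7.5), (21,G3,7.5), (22,G2,10), (22,G3,10), (22,G4,10), (23,G1,12), (24,G2,13), (27,G3,14.5), (27,G4,14.5), (30,G3,16)
Step 2: Sum ranks within each group.
R_1 = 23.5 (n_1 = 4)
R_2 = 29.5 (n_2 = 4)
R_3 = 48 (n_3 = 4)
R_4 = 35 (n_4 = 4)
Step 3: H = 12/(N(N+1)) * sum(R_i^2/n_i) - 3(N+1)
     = 12/(16*17) * (23.5^2/4 + 29.5^2/4 + 48^2/4 + 35^2/4) - 3*17
     = 0.044118 * 1237.88 - 51
     = 3.612132.
Step 4: Ties present; correction factor C = 1 - 42/(16^3 - 16) = 0.989706. Corrected H = 3.612132 / 0.989706 = 3.649703.
Step 5: Under H0, H ~ chi^2(3); p-value = 0.301859.
Step 6: alpha = 0.05. fail to reject H0.

H = 3.6497, df = 3, p = 0.301859, fail to reject H0.


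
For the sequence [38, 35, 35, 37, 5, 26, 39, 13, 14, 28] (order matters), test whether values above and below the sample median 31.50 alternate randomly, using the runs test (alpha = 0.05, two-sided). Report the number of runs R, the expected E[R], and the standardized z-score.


Step 1: Compute median = 31.50; label A = above, B = below.
Labels in order: AAAABBABBB  (n_A = 5, n_B = 5)
Step 2: Count runs R = 4.
Step 3: Under H0 (random ordering), E[R] = 2*n_A*n_B/(n_A+n_B) + 1 = 2*5*5/10 + 1 = 6.0000.
        Var[R] = 2*n_A*n_B*(2*n_A*n_B - n_A - n_B) / ((n_A+n_B)^2 * (n_A+n_B-1)) = 2000/900 = 2.2222.
        SD[R] = 1.4907.
Step 4: Continuity-corrected z = (R + 0.5 - E[R]) / SD[R] = (4 + 0.5 - 6.0000) / 1.4907 = -1.0062.
Step 5: Two-sided p-value via normal approximation = 2*(1 - Phi(|z|)) = 0.314305.
Step 6: alpha = 0.05. fail to reject H0.

R = 4, z = -1.0062, p = 0.314305, fail to reject H0.


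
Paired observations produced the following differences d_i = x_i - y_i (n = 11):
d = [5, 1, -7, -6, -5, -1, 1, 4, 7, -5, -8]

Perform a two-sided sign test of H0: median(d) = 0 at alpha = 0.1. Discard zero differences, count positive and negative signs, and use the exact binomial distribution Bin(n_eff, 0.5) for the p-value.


Step 1: Discard zero differences. Original n = 11; n_eff = number of nonzero differences = 11.
Nonzero differences (with sign): +5, +1, -7, -6, -5, -1, +1, +4, +7, -5, -8
Step 2: Count signs: positive = 5, negative = 6.
Step 3: Under H0: P(positive) = 0.5, so the number of positives S ~ Bin(11, 0.5).
Step 4: Two-sided exact p-value = sum of Bin(11,0.5) probabilities at or below the observed probability = 1.000000.
Step 5: alpha = 0.1. fail to reject H0.

n_eff = 11, pos = 5, neg = 6, p = 1.000000, fail to reject H0.


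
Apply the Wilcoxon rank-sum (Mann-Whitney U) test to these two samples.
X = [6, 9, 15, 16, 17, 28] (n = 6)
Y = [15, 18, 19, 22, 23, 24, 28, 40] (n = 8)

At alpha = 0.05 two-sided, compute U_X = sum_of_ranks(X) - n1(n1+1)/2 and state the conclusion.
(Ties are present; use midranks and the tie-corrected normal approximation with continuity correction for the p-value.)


Step 1: Combine and sort all 14 observations; assign midranks.
sorted (value, group): (6,X), (9,X), (15,X), (15,Y), (16,X), (17,X), (18,Y), (19,Y), (22,Y), (23,Y), (24,Y), (28,X), (28,Y), (40,Y)
ranks: 6->1, 9->2, 15->3.5, 15->3.5, 16->5, 17->6, 18->7, 19->8, 22->9, 23->10, 24->11, 28->12.5, 28->12.5, 40->14
Step 2: Rank sum for X: R1 = 1 + 2 + 3.5 + 5 + 6 + 12.5 = 30.
Step 3: U_X = R1 - n1(n1+1)/2 = 30 - 6*7/2 = 30 - 21 = 9.
       U_Y = n1*n2 - U_X = 48 - 9 = 39.
Step 4: Ties are present, so use the tie-corrected normal approximation (with continuity correction) for the p-value.
Step 5: p-value = 0.060646; compare to alpha = 0.05. fail to reject H0.

U_X = 9, p = 0.060646, fail to reject H0 at alpha = 0.05.


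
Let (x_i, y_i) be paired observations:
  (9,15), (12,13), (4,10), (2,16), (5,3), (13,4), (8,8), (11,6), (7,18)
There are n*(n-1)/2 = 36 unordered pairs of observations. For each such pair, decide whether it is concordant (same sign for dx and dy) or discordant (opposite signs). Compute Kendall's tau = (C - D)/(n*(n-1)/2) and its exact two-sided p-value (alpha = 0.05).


Step 1: Enumerate the 36 unordered pairs (i,j) with i<j and classify each by sign(x_j-x_i) * sign(y_j-y_i).
  (1,2):dx=+3,dy=-2->D; (1,3):dx=-5,dy=-5->C; (1,4):dx=-7,dy=+1->D; (1,5):dx=-4,dy=-12->C
  (1,6):dx=+4,dy=-11->D; (1,7):dx=-1,dy=-7->C; (1,8):dx=+2,dy=-9->D; (1,9):dx=-2,dy=+3->D
  (2,3):dx=-8,dy=-3->C; (2,4):dx=-10,dy=+3->D; (2,5):dx=-7,dy=-10->C; (2,6):dx=+1,dy=-9->D
  (2,7):dx=-4,dy=-5->C; (2,8):dx=-1,dy=-7->C; (2,9):dx=-5,dy=+5->D; (3,4):dx=-2,dy=+6->D
  (3,5):dx=+1,dy=-7->D; (3,6):dx=+9,dy=-6->D; (3,7):dx=+4,dy=-2->D; (3,8):dx=+7,dy=-4->D
  (3,9):dx=+3,dy=+8->C; (4,5):dx=+3,dy=-13->D; (4,6):dx=+11,dy=-12->D; (4,7):dx=+6,dy=-8->D
  (4,8):dx=+9,dy=-10->D; (4,9):dx=+5,dy=+2->C; (5,6):dx=+8,dy=+1->C; (5,7):dx=+3,dy=+5->C
  (5,8):dx=+6,dy=+3->C; (5,9):dx=+2,dy=+15->C; (6,7):dx=-5,dy=+4->D; (6,8):dx=-2,dy=+2->D
  (6,9):dx=-6,dy=+14->D; (7,8):dx=+3,dy=-2->D; (7,9):dx=-1,dy=+10->D; (8,9):dx=-4,dy=+12->D
Step 2: C = 13, D = 23, total pairs = 36.
Step 3: tau = (C - D)/(n(n-1)/2) = (13 - 23)/36 = -0.277778.
Step 4: Exact two-sided p-value (enumerate n! = 362880 permutations of y under H0): p = 0.358488.
Step 5: alpha = 0.05. fail to reject H0.

tau_b = -0.2778 (C=13, D=23), p = 0.358488, fail to reject H0.


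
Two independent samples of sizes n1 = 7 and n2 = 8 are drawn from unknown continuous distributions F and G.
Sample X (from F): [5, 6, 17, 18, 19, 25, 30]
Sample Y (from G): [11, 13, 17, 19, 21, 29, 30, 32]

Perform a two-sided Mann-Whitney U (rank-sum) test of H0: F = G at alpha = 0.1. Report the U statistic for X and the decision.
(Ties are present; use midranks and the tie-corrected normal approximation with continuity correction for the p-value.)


Step 1: Combine and sort all 15 observations; assign midranks.
sorted (value, group): (5,X), (6,X), (11,Y), (13,Y), (17,X), (17,Y), (18,X), (19,X), (19,Y), (21,Y), (25,X), (29,Y), (30,X), (30,Y), (32,Y)
ranks: 5->1, 6->2, 11->3, 13->4, 17->5.5, 17->5.5, 18->7, 19->8.5, 19->8.5, 21->10, 25->11, 29->12, 30->13.5, 30->13.5, 32->15
Step 2: Rank sum for X: R1 = 1 + 2 + 5.5 + 7 + 8.5 + 11 + 13.5 = 48.5.
Step 3: U_X = R1 - n1(n1+1)/2 = 48.5 - 7*8/2 = 48.5 - 28 = 20.5.
       U_Y = n1*n2 - U_X = 56 - 20.5 = 35.5.
Step 4: Ties are present, so use the tie-corrected normal approximation (with continuity correction) for the p-value.
Step 5: p-value = 0.416636; compare to alpha = 0.1. fail to reject H0.

U_X = 20.5, p = 0.416636, fail to reject H0 at alpha = 0.1.


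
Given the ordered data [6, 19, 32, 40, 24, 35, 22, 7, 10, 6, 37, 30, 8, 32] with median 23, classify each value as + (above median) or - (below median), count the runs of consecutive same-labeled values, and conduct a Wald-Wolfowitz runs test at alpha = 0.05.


Step 1: Compute median = 23; label A = above, B = below.
Labels in order: BBAAAABBBBAABA  (n_A = 7, n_B = 7)
Step 2: Count runs R = 6.
Step 3: Under H0 (random ordering), E[R] = 2*n_A*n_B/(n_A+n_B) + 1 = 2*7*7/14 + 1 = 8.0000.
        Var[R] = 2*n_A*n_B*(2*n_A*n_B - n_A - n_B) / ((n_A+n_B)^2 * (n_A+n_B-1)) = 8232/2548 = 3.2308.
        SD[R] = 1.7974.
Step 4: Continuity-corrected z = (R + 0.5 - E[R]) / SD[R] = (6 + 0.5 - 8.0000) / 1.7974 = -0.8345.
Step 5: Two-sided p-value via normal approximation = 2*(1 - Phi(|z|)) = 0.403986.
Step 6: alpha = 0.05. fail to reject H0.

R = 6, z = -0.8345, p = 0.403986, fail to reject H0.


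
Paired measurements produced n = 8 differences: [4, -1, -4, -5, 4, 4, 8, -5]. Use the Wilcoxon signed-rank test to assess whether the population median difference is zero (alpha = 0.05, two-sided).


Step 1: Drop any zero differences (none here) and take |d_i|.
|d| = [4, 1, 4, 5, 4, 4, 8, 5]
Step 2: Midrank |d_i| (ties get averaged ranks).
ranks: |4|->3.5, |1|->1, |4|->3.5, |5|->6.5, |4|->3.5, |4|->3.5, |8|->8, |5|->6.5
Step 3: Attach original signs; sum ranks with positive sign and with negative sign.
W+ = 3.5 + 3.5 + 3.5 + 8 = 18.5
W- = 1 + 3.5 + 6.5 + 6.5 = 17.5
(Check: W+ + W- = 36 should equal n(n+1)/2 = 36.)
Step 4: Test statistic W = min(W+, W-) = 17.5.
Step 5: Ties in |d|, so use the tie-corrected normal approximation.
        E[W] = n(n+1)/4 = 8*9/4 = 18.
        Tie groups: |d|=4 (t=4), |d|=5 (t=2); sum(t^3 - t) = 66.
        Var[W] = n(n+1)(2n+1)/24 - sum(t^3-t)/48 = 1224/24 - 66/48 = 49.625.
        z = (W - E[W]) / sqrt(Var[W]) = (17.5 - 18) / 7.0445 = -0.0710.
        Two-sided p = 2*Phi(z) = 0.943416.
Step 6: alpha = 0.05. fail to reject H0.

W+ = 18.5, W- = 17.5, W = min = 17.5, p = 0.943416, fail to reject H0.


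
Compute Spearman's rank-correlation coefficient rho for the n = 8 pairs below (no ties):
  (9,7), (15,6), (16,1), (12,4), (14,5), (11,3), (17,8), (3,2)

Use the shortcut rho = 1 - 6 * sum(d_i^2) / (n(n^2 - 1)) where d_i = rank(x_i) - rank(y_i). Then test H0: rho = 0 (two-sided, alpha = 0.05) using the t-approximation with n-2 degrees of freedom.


Step 1: Rank x and y separately (midranks; no ties here).
rank(x): 9->2, 15->6, 16->7, 12->4, 14->5, 11->3, 17->8, 3->1
rank(y): 7->7, 6->6, 1->1, 4->4, 5->5, 3->3, 8->8, 2->2
Step 2: d_i = R_x(i) - R_y(i); compute d_i^2.
  (2-7)^2=25, (6-6)^2=0, (7-1)^2=36, (4-4)^2=0, (5-5)^2=0, (3-3)^2=0, (8-8)^2=0, (1-2)^2=1
sum(d^2) = 62.
Step 3: rho = 1 - 6*62 / (8*(8^2 - 1)) = 1 - 372/504 = 0.261905.
Step 4: Under H0, t = rho * sqrt((n-2)/(1-rho^2)) = 0.6647 ~ t(6).
Step 5: Two-sided p-value from the t-distribution with 6 df = 0.530923.
Step 6: alpha = 0.05. fail to reject H0.

rho = 0.2619, p = 0.530923, fail to reject H0 at alpha = 0.05.


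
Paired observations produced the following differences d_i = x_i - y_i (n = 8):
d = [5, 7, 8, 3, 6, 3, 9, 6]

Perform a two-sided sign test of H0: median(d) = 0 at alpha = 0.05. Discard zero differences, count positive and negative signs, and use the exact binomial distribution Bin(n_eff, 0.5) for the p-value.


Step 1: Discard zero differences. Original n = 8; n_eff = number of nonzero differences = 8.
Nonzero differences (with sign): +5, +7, +8, +3, +6, +3, +9, +6
Step 2: Count signs: positive = 8, negative = 0.
Step 3: Under H0: P(positive) = 0.5, so the number of positives S ~ Bin(8, 0.5).
Step 4: Two-sided exact p-value = sum of Bin(8,0.5) probabilities at or below the observed probability = 0.007812.
Step 5: alpha = 0.05. reject H0.

n_eff = 8, pos = 8, neg = 0, p = 0.007812, reject H0.


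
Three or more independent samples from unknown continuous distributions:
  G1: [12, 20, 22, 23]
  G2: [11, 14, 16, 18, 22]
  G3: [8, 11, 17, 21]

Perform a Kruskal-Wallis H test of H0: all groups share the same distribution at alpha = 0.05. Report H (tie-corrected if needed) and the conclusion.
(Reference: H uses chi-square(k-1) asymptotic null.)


Step 1: Combine all N = 13 observations and assign midranks.
sorted (value, group, rank): (8,G3,1), (11,G2,2.5), (11,G3,2.5), (12,G1,4), (14,G2,5), (16,G2,6), (17,G3,7), (18,G2,8), (20,G1,9), (21,G3,10), (22,G1,11.5), (22,G2,11.5), (23,G1,13)
Step 2: Sum ranks within each group.
R_1 = 37.5 (n_1 = 4)
R_2 = 33 (n_2 = 5)
R_3 = 20.5 (n_3 = 4)
Step 3: H = 12/(N(N+1)) * sum(R_i^2/n_i) - 3(N+1)
     = 12/(13*14) * (37.5^2/4 + 33^2/5 + 20.5^2/4) - 3*14
     = 0.065934 * 674.425 - 42
     = 2.467582.
Step 4: Ties present; correction factor C = 1 - 12/(13^3 - 13) = 0.994505. Corrected H = 2.467582 / 0.994505 = 2.481215.
Step 5: Under H0, H ~ chi^2(2); p-value = 0.289208.
Step 6: alpha = 0.05. fail to reject H0.

H = 2.4812, df = 2, p = 0.289208, fail to reject H0.


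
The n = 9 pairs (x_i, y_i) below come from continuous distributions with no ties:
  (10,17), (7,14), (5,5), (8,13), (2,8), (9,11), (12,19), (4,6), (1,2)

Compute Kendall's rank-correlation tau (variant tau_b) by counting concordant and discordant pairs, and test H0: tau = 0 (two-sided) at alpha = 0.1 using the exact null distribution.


Step 1: Enumerate the 36 unordered pairs (i,j) with i<j and classify each by sign(x_j-x_i) * sign(y_j-y_i).
  (1,2):dx=-3,dy=-3->C; (1,3):dx=-5,dy=-12->C; (1,4):dx=-2,dy=-4->C; (1,5):dx=-8,dy=-9->C
  (1,6):dx=-1,dy=-6->C; (1,7):dx=+2,dy=+2->C; (1,8):dx=-6,dy=-11->C; (1,9):dx=-9,dy=-15->C
  (2,3):dx=-2,dy=-9->C; (2,4):dx=+1,dy=-1->D; (2,5):dx=-5,dy=-6->C; (2,6):dx=+2,dy=-3->D
  (2,7):dx=+5,dy=+5->C; (2,8):dx=-3,dy=-8->C; (2,9):dx=-6,dy=-12->C; (3,4):dx=+3,dy=+8->C
  (3,5):dx=-3,dy=+3->D; (3,6):dx=+4,dy=+6->C; (3,7):dx=+7,dy=+14->C; (3,8):dx=-1,dy=+1->D
  (3,9):dx=-4,dy=-3->C; (4,5):dx=-6,dy=-5->C; (4,6):dx=+1,dy=-2->D; (4,7):dx=+4,dy=+6->C
  (4,8):dx=-4,dy=-7->C; (4,9):dx=-7,dy=-11->C; (5,6):dx=+7,dy=+3->C; (5,7):dx=+10,dy=+11->C
  (5,8):dx=+2,dy=-2->D; (5,9):dx=-1,dy=-6->C; (6,7):dx=+3,dy=+8->C; (6,8):dx=-5,dy=-5->C
  (6,9):dx=-8,dy=-9->C; (7,8):dx=-8,dy=-13->C; (7,9):dx=-11,dy=-17->C; (8,9):dx=-3,dy=-4->C
Step 2: C = 30, D = 6, total pairs = 36.
Step 3: tau = (C - D)/(n(n-1)/2) = (30 - 6)/36 = 0.666667.
Step 4: Exact two-sided p-value (enumerate n! = 362880 permutations of y under H0): p = 0.012665.
Step 5: alpha = 0.1. reject H0.

tau_b = 0.6667 (C=30, D=6), p = 0.012665, reject H0.


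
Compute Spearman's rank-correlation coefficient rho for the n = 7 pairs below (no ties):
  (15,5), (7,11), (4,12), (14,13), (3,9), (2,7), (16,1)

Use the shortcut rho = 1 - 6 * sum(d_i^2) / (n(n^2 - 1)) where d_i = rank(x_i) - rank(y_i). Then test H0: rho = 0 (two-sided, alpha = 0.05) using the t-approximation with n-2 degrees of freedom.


Step 1: Rank x and y separately (midranks; no ties here).
rank(x): 15->6, 7->4, 4->3, 14->5, 3->2, 2->1, 16->7
rank(y): 5->2, 11->5, 12->6, 13->7, 9->4, 7->3, 1->1
Step 2: d_i = R_x(i) - R_y(i); compute d_i^2.
  (6-2)^2=16, (4-5)^2=1, (3-6)^2=9, (5-7)^2=4, (2-4)^2=4, (1-3)^2=4, (7-1)^2=36
sum(d^2) = 74.
Step 3: rho = 1 - 6*74 / (7*(7^2 - 1)) = 1 - 444/336 = -0.321429.
Step 4: Under H0, t = rho * sqrt((n-2)/(1-rho^2)) = -0.7590 ~ t(5).
Step 5: Two-sided p-value from the t-distribution with 5 df = 0.482072.
Step 6: alpha = 0.05. fail to reject H0.

rho = -0.3214, p = 0.482072, fail to reject H0 at alpha = 0.05.


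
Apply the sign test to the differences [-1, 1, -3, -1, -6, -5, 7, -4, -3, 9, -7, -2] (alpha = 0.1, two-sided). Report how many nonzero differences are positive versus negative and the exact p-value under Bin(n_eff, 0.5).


Step 1: Discard zero differences. Original n = 12; n_eff = number of nonzero differences = 12.
Nonzero differences (with sign): -1, +1, -3, -1, -6, -5, +7, -4, -3, +9, -7, -2
Step 2: Count signs: positive = 3, negative = 9.
Step 3: Under H0: P(positive) = 0.5, so the number of positives S ~ Bin(12, 0.5).
Step 4: Two-sided exact p-value = sum of Bin(12,0.5) probabilities at or below the observed probability = 0.145996.
Step 5: alpha = 0.1. fail to reject H0.

n_eff = 12, pos = 3, neg = 9, p = 0.145996, fail to reject H0.


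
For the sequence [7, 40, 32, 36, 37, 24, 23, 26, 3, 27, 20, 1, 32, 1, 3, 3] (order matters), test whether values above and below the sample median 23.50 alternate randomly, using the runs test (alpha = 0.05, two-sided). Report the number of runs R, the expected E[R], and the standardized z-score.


Step 1: Compute median = 23.50; label A = above, B = below.
Labels in order: BAAAAABABABBABBB  (n_A = 8, n_B = 8)
Step 2: Count runs R = 9.
Step 3: Under H0 (random ordering), E[R] = 2*n_A*n_B/(n_A+n_B) + 1 = 2*8*8/16 + 1 = 9.0000.
        Var[R] = 2*n_A*n_B*(2*n_A*n_B - n_A - n_B) / ((n_A+n_B)^2 * (n_A+n_B-1)) = 14336/3840 = 3.7333.
        SD[R] = 1.9322.
Step 4: R = E[R], so z = 0 with no continuity correction.
Step 5: Two-sided p-value via normal approximation = 2*(1 - Phi(|z|)) = 1.000000.
Step 6: alpha = 0.05. fail to reject H0.

R = 9, z = 0.0000, p = 1.000000, fail to reject H0.


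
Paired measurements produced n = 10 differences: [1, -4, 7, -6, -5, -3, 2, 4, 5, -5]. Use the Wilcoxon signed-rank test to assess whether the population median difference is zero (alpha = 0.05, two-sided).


Step 1: Drop any zero differences (none here) and take |d_i|.
|d| = [1, 4, 7, 6, 5, 3, 2, 4, 5, 5]
Step 2: Midrank |d_i| (ties get averaged ranks).
ranks: |1|->1, |4|->4.5, |7|->10, |6|->9, |5|->7, |3|->3, |2|->2, |4|->4.5, |5|->7, |5|->7
Step 3: Attach original signs; sum ranks with positive sign and with negative sign.
W+ = 1 + 10 + 2 + 4.5 + 7 = 24.5
W- = 4.5 + 9 + 7 + 3 + 7 = 30.5
(Check: W+ + W- = 55 should equal n(n+1)/2 = 55.)
Step 4: Test statistic W = min(W+, W-) = 24.5.
Step 5: Ties in |d|, so use the tie-corrected normal approximation.
        E[W] = n(n+1)/4 = 10*11/4 = 27.5.
        Tie groups: |d|=4 (t=2), |d|=5 (t=3); sum(t^3 - t) = 30.
        Var[W] = n(n+1)(2n+1)/24 - sum(t^3-t)/48 = 2310/24 - 30/48 = 95.625.
        z = (W - E[W]) / sqrt(Var[W]) = (24.5 - 27.5) / 9.7788 = -0.3068.
        Two-sided p = 2*Phi(z) = 0.759006.
Step 6: alpha = 0.05. fail to reject H0.

W+ = 24.5, W- = 30.5, W = min = 24.5, p = 0.759006, fail to reject H0.


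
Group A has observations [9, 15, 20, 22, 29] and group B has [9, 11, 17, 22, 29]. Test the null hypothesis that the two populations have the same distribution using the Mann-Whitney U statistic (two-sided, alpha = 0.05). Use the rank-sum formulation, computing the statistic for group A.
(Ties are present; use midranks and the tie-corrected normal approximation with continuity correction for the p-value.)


Step 1: Combine and sort all 10 observations; assign midranks.
sorted (value, group): (9,X), (9,Y), (11,Y), (15,X), (17,Y), (20,X), (22,X), (22,Y), (29,X), (29,Y)
ranks: 9->1.5, 9->1.5, 11->3, 15->4, 17->5, 20->6, 22->7.5, 22->7.5, 29->9.5, 29->9.5
Step 2: Rank sum for X: R1 = 1.5 + 4 + 6 + 7.5 + 9.5 = 28.5.
Step 3: U_X = R1 - n1(n1+1)/2 = 28.5 - 5*6/2 = 28.5 - 15 = 13.5.
       U_Y = n1*n2 - U_X = 25 - 13.5 = 11.5.
Step 4: Ties are present, so use the tie-corrected normal approximation (with continuity correction) for the p-value.
Step 5: p-value = 0.916051; compare to alpha = 0.05. fail to reject H0.

U_X = 13.5, p = 0.916051, fail to reject H0 at alpha = 0.05.


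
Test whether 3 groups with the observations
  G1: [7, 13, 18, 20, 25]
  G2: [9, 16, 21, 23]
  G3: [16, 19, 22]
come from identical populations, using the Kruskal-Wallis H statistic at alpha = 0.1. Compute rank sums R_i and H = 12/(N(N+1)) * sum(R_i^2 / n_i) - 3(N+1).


Step 1: Combine all N = 12 observations and assign midranks.
sorted (value, group, rank): (7,G1,1), (9,G2,2), (13,G1,3), (16,G2,4.5), (16,G3,4.5), (18,G1,6), (19,G3,7), (20,G1,8), (21,G2,9), (22,G3,10), (23,G2,11), (25,G1,12)
Step 2: Sum ranks within each group.
R_1 = 30 (n_1 = 5)
R_2 = 26.5 (n_2 = 4)
R_3 = 21.5 (n_3 = 3)
Step 3: H = 12/(N(N+1)) * sum(R_i^2/n_i) - 3(N+1)
     = 12/(12*13) * (30^2/5 + 26.5^2/4 + 21.5^2/3) - 3*13
     = 0.076923 * 509.646 - 39
     = 0.203526.
Step 4: Ties present; correction factor C = 1 - 6/(12^3 - 12) = 0.996503. Corrected H = 0.203526 / 0.996503 = 0.204240.
Step 5: Under H0, H ~ chi^2(2); p-value = 0.902921.
Step 6: alpha = 0.1. fail to reject H0.

H = 0.2042, df = 2, p = 0.902921, fail to reject H0.


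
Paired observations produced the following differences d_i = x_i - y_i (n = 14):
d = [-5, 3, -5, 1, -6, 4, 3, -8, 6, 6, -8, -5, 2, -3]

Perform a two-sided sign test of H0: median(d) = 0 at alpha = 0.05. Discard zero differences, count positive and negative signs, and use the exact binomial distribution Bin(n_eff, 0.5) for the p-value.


Step 1: Discard zero differences. Original n = 14; n_eff = number of nonzero differences = 14.
Nonzero differences (with sign): -5, +3, -5, +1, -6, +4, +3, -8, +6, +6, -8, -5, +2, -3
Step 2: Count signs: positive = 7, negative = 7.
Step 3: Under H0: P(positive) = 0.5, so the number of positives S ~ Bin(14, 0.5).
Step 4: Two-sided exact p-value = sum of Bin(14,0.5) probabilities at or below the observed probability = 1.000000.
Step 5: alpha = 0.05. fail to reject H0.

n_eff = 14, pos = 7, neg = 7, p = 1.000000, fail to reject H0.


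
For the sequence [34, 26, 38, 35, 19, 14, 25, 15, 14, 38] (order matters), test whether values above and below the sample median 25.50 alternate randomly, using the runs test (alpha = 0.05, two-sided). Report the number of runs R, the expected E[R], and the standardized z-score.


Step 1: Compute median = 25.50; label A = above, B = below.
Labels in order: AAAABBBBBA  (n_A = 5, n_B = 5)
Step 2: Count runs R = 3.
Step 3: Under H0 (random ordering), E[R] = 2*n_A*n_B/(n_A+n_B) + 1 = 2*5*5/10 + 1 = 6.0000.
        Var[R] = 2*n_A*n_B*(2*n_A*n_B - n_A - n_B) / ((n_A+n_B)^2 * (n_A+n_B-1)) = 2000/900 = 2.2222.
        SD[R] = 1.4907.
Step 4: Continuity-corrected z = (R + 0.5 - E[R]) / SD[R] = (3 + 0.5 - 6.0000) / 1.4907 = -1.6771.
Step 5: Two-sided p-value via normal approximation = 2*(1 - Phi(|z|)) = 0.093533.
Step 6: alpha = 0.05. fail to reject H0.

R = 3, z = -1.6771, p = 0.093533, fail to reject H0.


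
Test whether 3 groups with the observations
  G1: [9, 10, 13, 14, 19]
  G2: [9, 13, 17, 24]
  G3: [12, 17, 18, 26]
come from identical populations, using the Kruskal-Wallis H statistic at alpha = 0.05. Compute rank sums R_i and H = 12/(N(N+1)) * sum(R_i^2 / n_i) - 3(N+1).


Step 1: Combine all N = 13 observations and assign midranks.
sorted (value, group, rank): (9,G1,1.5), (9,G2,1.5), (10,G1,3), (12,G3,4), (13,G1,5.5), (13,G2,5.5), (14,G1,7), (17,G2,8.5), (17,G3,8.5), (18,G3,10), (19,G1,11), (24,G2,12), (26,G3,13)
Step 2: Sum ranks within each group.
R_1 = 28 (n_1 = 5)
R_2 = 27.5 (n_2 = 4)
R_3 = 35.5 (n_3 = 4)
Step 3: H = 12/(N(N+1)) * sum(R_i^2/n_i) - 3(N+1)
     = 12/(13*14) * (28^2/5 + 27.5^2/4 + 35.5^2/4) - 3*14
     = 0.065934 * 660.925 - 42
     = 1.577473.
Step 4: Ties present; correction factor C = 1 - 18/(13^3 - 13) = 0.991758. Corrected H = 1.577473 / 0.991758 = 1.590582.
Step 5: Under H0, H ~ chi^2(2); p-value = 0.451450.
Step 6: alpha = 0.05. fail to reject H0.

H = 1.5906, df = 2, p = 0.451450, fail to reject H0.


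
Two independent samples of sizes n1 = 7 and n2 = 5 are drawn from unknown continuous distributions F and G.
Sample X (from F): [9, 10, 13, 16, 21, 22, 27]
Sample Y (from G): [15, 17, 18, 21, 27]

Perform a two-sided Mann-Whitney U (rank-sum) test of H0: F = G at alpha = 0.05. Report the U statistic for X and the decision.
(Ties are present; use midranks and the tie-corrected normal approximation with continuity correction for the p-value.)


Step 1: Combine and sort all 12 observations; assign midranks.
sorted (value, group): (9,X), (10,X), (13,X), (15,Y), (16,X), (17,Y), (18,Y), (21,X), (21,Y), (22,X), (27,X), (27,Y)
ranks: 9->1, 10->2, 13->3, 15->4, 16->5, 17->6, 18->7, 21->8.5, 21->8.5, 22->10, 27->11.5, 27->11.5
Step 2: Rank sum for X: R1 = 1 + 2 + 3 + 5 + 8.5 + 10 + 11.5 = 41.
Step 3: U_X = R1 - n1(n1+1)/2 = 41 - 7*8/2 = 41 - 28 = 13.
       U_Y = n1*n2 - U_X = 35 - 13 = 22.
Step 4: Ties are present, so use the tie-corrected normal approximation (with continuity correction) for the p-value.
Step 5: p-value = 0.514478; compare to alpha = 0.05. fail to reject H0.

U_X = 13, p = 0.514478, fail to reject H0 at alpha = 0.05.


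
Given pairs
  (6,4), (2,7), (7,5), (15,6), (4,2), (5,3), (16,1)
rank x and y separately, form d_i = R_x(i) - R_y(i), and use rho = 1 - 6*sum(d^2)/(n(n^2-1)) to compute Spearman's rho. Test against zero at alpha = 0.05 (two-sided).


Step 1: Rank x and y separately (midranks; no ties here).
rank(x): 6->4, 2->1, 7->5, 15->6, 4->2, 5->3, 16->7
rank(y): 4->4, 7->7, 5->5, 6->6, 2->2, 3->3, 1->1
Step 2: d_i = R_x(i) - R_y(i); compute d_i^2.
  (4-4)^2=0, (1-7)^2=36, (5-5)^2=0, (6-6)^2=0, (2-2)^2=0, (3-3)^2=0, (7-1)^2=36
sum(d^2) = 72.
Step 3: rho = 1 - 6*72 / (7*(7^2 - 1)) = 1 - 432/336 = -0.285714.
Step 4: Under H0, t = rho * sqrt((n-2)/(1-rho^2)) = -0.6667 ~ t(5).
Step 5: Two-sided p-value from the t-distribution with 5 df = 0.534509.
Step 6: alpha = 0.05. fail to reject H0.

rho = -0.2857, p = 0.534509, fail to reject H0 at alpha = 0.05.


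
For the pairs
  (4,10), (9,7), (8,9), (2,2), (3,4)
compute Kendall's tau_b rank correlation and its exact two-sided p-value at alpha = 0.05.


Step 1: Enumerate the 10 unordered pairs (i,j) with i<j and classify each by sign(x_j-x_i) * sign(y_j-y_i).
  (1,2):dx=+5,dy=-3->D; (1,3):dx=+4,dy=-1->D; (1,4):dx=-2,dy=-8->C; (1,5):dx=-1,dy=-6->C
  (2,3):dx=-1,dy=+2->D; (2,4):dx=-7,dy=-5->C; (2,5):dx=-6,dy=-3->C; (3,4):dx=-6,dy=-7->C
  (3,5):dx=-5,dy=-5->C; (4,5):dx=+1,dy=+2->C
Step 2: C = 7, D = 3, total pairs = 10.
Step 3: tau = (C - D)/(n(n-1)/2) = (7 - 3)/10 = 0.400000.
Step 4: Exact two-sided p-value (enumerate n! = 120 permutations of y under H0): p = 0.483333.
Step 5: alpha = 0.05. fail to reject H0.

tau_b = 0.4000 (C=7, D=3), p = 0.483333, fail to reject H0.


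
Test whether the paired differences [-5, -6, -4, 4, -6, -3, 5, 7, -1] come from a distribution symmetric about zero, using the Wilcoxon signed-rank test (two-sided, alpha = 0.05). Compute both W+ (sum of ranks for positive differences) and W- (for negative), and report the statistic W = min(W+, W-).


Step 1: Drop any zero differences (none here) and take |d_i|.
|d| = [5, 6, 4, 4, 6, 3, 5, 7, 1]
Step 2: Midrank |d_i| (ties get averaged ranks).
ranks: |5|->5.5, |6|->7.5, |4|->3.5, |4|->3.5, |6|->7.5, |3|->2, |5|->5.5, |7|->9, |1|->1
Step 3: Attach original signs; sum ranks with positive sign and with negative sign.
W+ = 3.5 + 5.5 + 9 = 18
W- = 5.5 + 7.5 + 3.5 + 7.5 + 2 + 1 = 27
(Check: W+ + W- = 45 should equal n(n+1)/2 = 45.)
Step 4: Test statistic W = min(W+, W-) = 18.
Step 5: Ties in |d|, so use the tie-corrected normal approximation.
        E[W] = n(n+1)/4 = 9*10/4 = 22.5.
        Tie groups: |d|=4 (t=2), |d|=5 (t=2), |d|=6 (t=2); sum(t^3 - t) = 18.
        Var[W] = n(n+1)(2n+1)/24 - sum(t^3-t)/48 = 1710/24 - 18/48 = 70.875.
        z = (W - E[W]) / sqrt(Var[W]) = (18 - 22.5) / 8.4187 = -0.5345.
        Two-sided p = 2*Phi(z) = 0.592980.
Step 6: alpha = 0.05. fail to reject H0.

W+ = 18, W- = 27, W = min = 18, p = 0.592980, fail to reject H0.


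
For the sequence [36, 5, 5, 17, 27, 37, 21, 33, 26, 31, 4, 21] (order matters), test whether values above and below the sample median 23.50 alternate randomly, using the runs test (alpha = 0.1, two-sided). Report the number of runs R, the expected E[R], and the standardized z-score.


Step 1: Compute median = 23.50; label A = above, B = below.
Labels in order: ABBBAABAAABB  (n_A = 6, n_B = 6)
Step 2: Count runs R = 6.
Step 3: Under H0 (random ordering), E[R] = 2*n_A*n_B/(n_A+n_B) + 1 = 2*6*6/12 + 1 = 7.0000.
        Var[R] = 2*n_A*n_B*(2*n_A*n_B - n_A - n_B) / ((n_A+n_B)^2 * (n_A+n_B-1)) = 4320/1584 = 2.7273.
        SD[R] = 1.6514.
Step 4: Continuity-corrected z = (R + 0.5 - E[R]) / SD[R] = (6 + 0.5 - 7.0000) / 1.6514 = -0.3028.
Step 5: Two-sided p-value via normal approximation = 2*(1 - Phi(|z|)) = 0.762069.
Step 6: alpha = 0.1. fail to reject H0.

R = 6, z = -0.3028, p = 0.762069, fail to reject H0.


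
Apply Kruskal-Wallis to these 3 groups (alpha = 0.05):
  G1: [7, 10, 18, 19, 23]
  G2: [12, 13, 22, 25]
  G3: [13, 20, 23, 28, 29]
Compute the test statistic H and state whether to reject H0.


Step 1: Combine all N = 14 observations and assign midranks.
sorted (value, group, rank): (7,G1,1), (10,G1,2), (12,G2,3), (13,G2,4.5), (13,G3,4.5), (18,G1,6), (19,G1,7), (20,G3,8), (22,G2,9), (23,G1,10.5), (23,G3,10.5), (25,G2,12), (28,G3,13), (29,G3,14)
Step 2: Sum ranks within each group.
R_1 = 26.5 (n_1 = 5)
R_2 = 28.5 (n_2 = 4)
R_3 = 50 (n_3 = 5)
Step 3: H = 12/(N(N+1)) * sum(R_i^2/n_i) - 3(N+1)
     = 12/(14*15) * (26.5^2/5 + 28.5^2/4 + 50^2/5) - 3*15
     = 0.057143 * 843.513 - 45
     = 3.200714.
Step 4: Ties present; correction factor C = 1 - 12/(14^3 - 14) = 0.995604. Corrected H = 3.200714 / 0.995604 = 3.214845.
Step 5: Under H0, H ~ chi^2(2); p-value = 0.200403.
Step 6: alpha = 0.05. fail to reject H0.

H = 3.2148, df = 2, p = 0.200403, fail to reject H0.


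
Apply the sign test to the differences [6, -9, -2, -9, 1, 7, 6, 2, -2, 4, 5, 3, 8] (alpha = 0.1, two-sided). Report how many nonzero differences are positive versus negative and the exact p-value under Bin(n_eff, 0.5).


Step 1: Discard zero differences. Original n = 13; n_eff = number of nonzero differences = 13.
Nonzero differences (with sign): +6, -9, -2, -9, +1, +7, +6, +2, -2, +4, +5, +3, +8
Step 2: Count signs: positive = 9, negative = 4.
Step 3: Under H0: P(positive) = 0.5, so the number of positives S ~ Bin(13, 0.5).
Step 4: Two-sided exact p-value = sum of Bin(13,0.5) probabilities at or below the observed probability = 0.266846.
Step 5: alpha = 0.1. fail to reject H0.

n_eff = 13, pos = 9, neg = 4, p = 0.266846, fail to reject H0.


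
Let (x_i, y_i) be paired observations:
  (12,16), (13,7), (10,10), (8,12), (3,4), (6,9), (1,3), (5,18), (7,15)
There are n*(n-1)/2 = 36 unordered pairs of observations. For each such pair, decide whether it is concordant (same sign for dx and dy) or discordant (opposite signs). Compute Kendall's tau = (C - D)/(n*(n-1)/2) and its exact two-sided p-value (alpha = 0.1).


Step 1: Enumerate the 36 unordered pairs (i,j) with i<j and classify each by sign(x_j-x_i) * sign(y_j-y_i).
  (1,2):dx=+1,dy=-9->D; (1,3):dx=-2,dy=-6->C; (1,4):dx=-4,dy=-4->C; (1,5):dx=-9,dy=-12->C
  (1,6):dx=-6,dy=-7->C; (1,7):dx=-11,dy=-13->C; (1,8):dx=-7,dy=+2->D; (1,9):dx=-5,dy=-1->C
  (2,3):dx=-3,dy=+3->D; (2,4):dx=-5,dy=+5->D; (2,5):dx=-10,dy=-3->C; (2,6):dx=-7,dy=+2->D
  (2,7):dx=-12,dy=-4->C; (2,8):dx=-8,dy=+11->D; (2,9):dx=-6,dy=+8->D; (3,4):dx=-2,dy=+2->D
  (3,5):dx=-7,dy=-6->C; (3,6):dx=-4,dy=-1->C; (3,7):dx=-9,dy=-7->C; (3,8):dx=-5,dy=+8->D
  (3,9):dx=-3,dy=+5->D; (4,5):dx=-5,dy=-8->C; (4,6):dx=-2,dy=-3->C; (4,7):dx=-7,dy=-9->C
  (4,8):dx=-3,dy=+6->D; (4,9):dx=-1,dy=+3->D; (5,6):dx=+3,dy=+5->C; (5,7):dx=-2,dy=-1->C
  (5,8):dx=+2,dy=+14->C; (5,9):dx=+4,dy=+11->C; (6,7):dx=-5,dy=-6->C; (6,8):dx=-1,dy=+9->D
  (6,9):dx=+1,dy=+6->C; (7,8):dx=+4,dy=+15->C; (7,9):dx=+6,dy=+12->C; (8,9):dx=+2,dy=-3->D
Step 2: C = 22, D = 14, total pairs = 36.
Step 3: tau = (C - D)/(n(n-1)/2) = (22 - 14)/36 = 0.222222.
Step 4: Exact two-sided p-value (enumerate n! = 362880 permutations of y under H0): p = 0.476709.
Step 5: alpha = 0.1. fail to reject H0.

tau_b = 0.2222 (C=22, D=14), p = 0.476709, fail to reject H0.


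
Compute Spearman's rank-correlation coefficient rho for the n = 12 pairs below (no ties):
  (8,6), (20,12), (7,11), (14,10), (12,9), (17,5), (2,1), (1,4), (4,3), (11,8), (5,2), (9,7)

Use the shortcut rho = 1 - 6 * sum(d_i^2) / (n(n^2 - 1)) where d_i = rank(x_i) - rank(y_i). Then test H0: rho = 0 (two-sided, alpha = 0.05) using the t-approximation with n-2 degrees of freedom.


Step 1: Rank x and y separately (midranks; no ties here).
rank(x): 8->6, 20->12, 7->5, 14->10, 12->9, 17->11, 2->2, 1->1, 4->3, 11->8, 5->4, 9->7
rank(y): 6->6, 12->12, 11->11, 10->10, 9->9, 5->5, 1->1, 4->4, 3->3, 8->8, 2->2, 7->7
Step 2: d_i = R_x(i) - R_y(i); compute d_i^2.
  (6-6)^2=0, (12-12)^2=0, (5-11)^2=36, (10-10)^2=0, (9-9)^2=0, (11-5)^2=36, (2-1)^2=1, (1-4)^2=9, (3-3)^2=0, (8-8)^2=0, (4-2)^2=4, (7-7)^2=0
sum(d^2) = 86.
Step 3: rho = 1 - 6*86 / (12*(12^2 - 1)) = 1 - 516/1716 = 0.699301.
Step 4: Under H0, t = rho * sqrt((n-2)/(1-rho^2)) = 3.0936 ~ t(10).
Step 5: Two-sided p-value from the t-distribution with 10 df = 0.011374.
Step 6: alpha = 0.05. reject H0.

rho = 0.6993, p = 0.011374, reject H0 at alpha = 0.05.


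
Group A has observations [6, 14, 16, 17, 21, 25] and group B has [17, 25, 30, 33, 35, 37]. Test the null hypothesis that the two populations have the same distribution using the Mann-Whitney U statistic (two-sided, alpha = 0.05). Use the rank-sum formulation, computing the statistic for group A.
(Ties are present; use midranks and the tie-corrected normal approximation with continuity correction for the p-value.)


Step 1: Combine and sort all 12 observations; assign midranks.
sorted (value, group): (6,X), (14,X), (16,X), (17,X), (17,Y), (21,X), (25,X), (25,Y), (30,Y), (33,Y), (35,Y), (37,Y)
ranks: 6->1, 14->2, 16->3, 17->4.5, 17->4.5, 21->6, 25->7.5, 25->7.5, 30->9, 33->10, 35->11, 37->12
Step 2: Rank sum for X: R1 = 1 + 2 + 3 + 4.5 + 6 + 7.5 = 24.
Step 3: U_X = R1 - n1(n1+1)/2 = 24 - 6*7/2 = 24 - 21 = 3.
       U_Y = n1*n2 - U_X = 36 - 3 = 33.
Step 4: Ties are present, so use the tie-corrected normal approximation (with continuity correction) for the p-value.
Step 5: p-value = 0.019805; compare to alpha = 0.05. reject H0.

U_X = 3, p = 0.019805, reject H0 at alpha = 0.05.
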